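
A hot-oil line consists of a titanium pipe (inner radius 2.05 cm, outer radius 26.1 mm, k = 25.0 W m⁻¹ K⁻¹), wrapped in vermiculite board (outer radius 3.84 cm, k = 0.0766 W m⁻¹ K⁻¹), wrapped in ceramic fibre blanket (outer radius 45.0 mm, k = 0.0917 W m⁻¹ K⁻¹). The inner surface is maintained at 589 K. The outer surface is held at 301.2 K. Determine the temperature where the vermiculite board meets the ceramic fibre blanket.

Series thermal resistances, inner to outer:
  R'_titanium = ln(0.0261/0.0205)/(2πk) = 0.2415/(2π·25.0) = 0.001538 m·K/W
  R'_vermiculite board = ln(0.0384/0.0261)/(2πk) = 0.3861/(2π·0.0766) = 0.8023 m·K/W
  R'_ceramic fibre blanket = ln(0.0450/0.0384)/(2πk) = 0.1586/(2π·0.0917) = 0.2753 m·K/W
ΣR = 0.001538 + 0.8023 + 0.2753 = 1.079 m·K/W
Q' = ΔT/ΣR = (589 K − 301.2 K)/1.079 = 266.7 W/m
From the inner boundary to the vermiculite board/ceramic fibre blanket interface, ΣR_partial = 0.8038 m·K/W.
T_interface = T_in − Q'·ΣR_partial = 589 K − (266.7)(0.8038) = 375 K

T = 375 K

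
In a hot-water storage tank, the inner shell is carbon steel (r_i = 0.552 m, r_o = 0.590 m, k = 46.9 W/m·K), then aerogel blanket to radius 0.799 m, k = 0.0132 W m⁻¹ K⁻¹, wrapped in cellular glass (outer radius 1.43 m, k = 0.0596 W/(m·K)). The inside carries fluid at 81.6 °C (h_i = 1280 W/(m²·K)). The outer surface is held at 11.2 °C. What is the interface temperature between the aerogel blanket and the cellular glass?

Series thermal resistances, inner to outer:
  R_conv,in = 1/(4πr²h) = 1/(4π·0.552²·1280) = 2.040×10^-4 K/W
  R_carbon steel = (1/0.552 − 1/0.590)/(4πk) = 0.1167/(4π·46.9) = 1.980×10^-4 K/W
  R_aerogel blanket = (1/0.590 − 1/0.799)/(4πk) = 0.4434/(4π·0.0132) = 2.673 K/W
  R_cellular glass = (1/0.799 − 1/1.43)/(4πk) = 0.5523/(4π·0.0596) = 0.7374 K/W
ΣR = 2.040×10^-4 + 1.980×10^-4 + 2.673 + 0.7374 = 3.411 K/W
Q = ΔT/ΣR = (81.6 °C − 11.2 °C)/3.411 = 20.64 W
From the inner boundary to the aerogel blanket/cellular glass interface, ΣR_partial = 2.673 K/W.
T_interface = T_in − Q·ΣR_partial = 81.6 °C − (20.64)(2.673) = 26.4 °C

T = 26.4 °C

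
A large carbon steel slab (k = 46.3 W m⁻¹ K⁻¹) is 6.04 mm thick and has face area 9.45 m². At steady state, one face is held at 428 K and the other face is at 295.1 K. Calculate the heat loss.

Q = kA·ΔT/L = 46.3 × 9.45 × |428 K − 295.1 K| / 0.00604 = 9.63×10^6 W

Q = 9630 kW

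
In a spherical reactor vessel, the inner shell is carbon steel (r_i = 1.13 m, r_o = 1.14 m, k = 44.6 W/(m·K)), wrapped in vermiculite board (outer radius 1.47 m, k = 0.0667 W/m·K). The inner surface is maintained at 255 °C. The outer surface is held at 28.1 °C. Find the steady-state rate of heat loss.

Resistance network (inner→outer):
  R_carbon steel = (1/1.13 − 1/1.14)/(4πk) = 0.007763/(4π·44.6) = 1.385×10^-5 K/W
  R_vermiculite board = (1/1.14 − 1/1.47)/(4πk) = 0.1969/(4π·0.0667) = 0.2349 K/W
ΣR = 1.385×10^-5 + 0.2349 = 0.2349 K/W
Q = ΔT/ΣR = (255 °C − 28.1 °C)/0.2349 = 966 W

Q = 966 W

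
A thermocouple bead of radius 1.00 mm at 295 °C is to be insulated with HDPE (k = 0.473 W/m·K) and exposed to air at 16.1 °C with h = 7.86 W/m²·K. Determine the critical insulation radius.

r_cr = 12.0 cm

For a sphere, r_cr = 2k_ins/h = 2·0.473/7.86 = 0.120 m = 12.0 cm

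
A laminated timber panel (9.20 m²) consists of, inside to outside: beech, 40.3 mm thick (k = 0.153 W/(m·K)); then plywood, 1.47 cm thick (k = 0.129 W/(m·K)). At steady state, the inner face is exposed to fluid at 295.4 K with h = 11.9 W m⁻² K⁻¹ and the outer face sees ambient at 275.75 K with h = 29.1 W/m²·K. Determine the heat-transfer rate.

Series thermal resistances, inner to outer:
  R_conv,in = 1/(hA) = 1/(11.9·9.20) = 0.009134 K/W
  R_beech = L/(kA) = 0.0403/(0.153·9.20) = 0.02863 K/W
  R_plywood = L/(kA) = 0.0147/(0.129·9.20) = 0.01239 K/W
  R_conv,out = 1/(hA) = 1/(29.1·9.20) = 0.003735 K/W
ΣR = 0.009134 + 0.02863 + 0.01239 + 0.003735 = 0.05389 K/W
Q = ΔT/ΣR = (295.4 K − 275.75 K)/0.05389 = 365 W

Q = 365 W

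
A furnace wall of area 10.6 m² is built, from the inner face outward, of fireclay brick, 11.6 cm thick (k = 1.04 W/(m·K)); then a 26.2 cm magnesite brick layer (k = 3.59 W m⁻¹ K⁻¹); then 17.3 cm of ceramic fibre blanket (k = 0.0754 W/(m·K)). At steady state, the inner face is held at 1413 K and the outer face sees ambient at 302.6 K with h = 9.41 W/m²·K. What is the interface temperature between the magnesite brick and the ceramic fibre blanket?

Resistance network (inner→outer):
  R_fireclay brick = L/(kA) = 0.116/(1.04·10.6) = 0.01052 K/W
  R_magnesite brick = L/(kA) = 0.262/(3.59·10.6) = 0.006885 K/W
  R_ceramic fibre blanket = L/(kA) = 0.173/(0.0754·10.6) = 0.2165 K/W
  R_conv,out = 1/(hA) = 1/(9.41·10.6) = 0.01003 K/W
ΣR = 0.01052 + 0.006885 + 0.2165 + 0.01003 = 0.2439 K/W
Q = ΔT/ΣR = (1413 K − 302.6 K)/0.2439 = 4553 W
From the inner boundary to the magnesite brick/ceramic fibre blanket interface, ΣR_partial = 0.01741 K/W.
T_interface = T_in − Q·ΣR_partial = 1413 K − (4553)(0.01741) = 1334 K

T = 1334 K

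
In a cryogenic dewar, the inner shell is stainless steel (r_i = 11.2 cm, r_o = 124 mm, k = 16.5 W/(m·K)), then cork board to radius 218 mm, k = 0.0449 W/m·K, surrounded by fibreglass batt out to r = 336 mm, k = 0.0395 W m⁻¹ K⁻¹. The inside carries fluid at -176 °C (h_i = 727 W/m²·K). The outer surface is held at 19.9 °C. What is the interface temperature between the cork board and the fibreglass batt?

T = -47.6 °C

Resistance network (inner→outer):
  R_conv,in = 1/(4πr²h) = 1/(4π·0.112²·727) = 0.008726 K/W
  R_stainless steel = (1/0.112 − 1/0.124)/(4πk) = 0.8641/(4π·16.5) = 0.004167 K/W
  R_cork board = (1/0.124 − 1/0.218)/(4πk) = 3.477/(4π·0.0449) = 6.163 K/W
  R_fibreglass batt = (1/0.218 − 1/0.336)/(4πk) = 1.611/(4π·0.0395) = 3.245 K/W
ΣR = 0.008726 + 0.004167 + 6.163 + 3.245 = 9.421 K/W
Q = ΔT/ΣR = (-176 °C − 19.9 °C)/9.421 = -20.79 W
From the inner boundary to the cork board/fibreglass batt interface, ΣR_partial = 6.176 K/W.
T_interface = T_in − Q·ΣR_partial = -176 °C − (-20.79)(6.176) = -47.6 °C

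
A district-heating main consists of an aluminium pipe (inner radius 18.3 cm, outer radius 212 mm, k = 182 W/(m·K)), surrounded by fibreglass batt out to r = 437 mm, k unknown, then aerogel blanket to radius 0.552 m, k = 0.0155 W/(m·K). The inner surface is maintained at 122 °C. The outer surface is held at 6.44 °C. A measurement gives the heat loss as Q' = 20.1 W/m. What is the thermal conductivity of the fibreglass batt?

k = 0.0344 W/m·K

ΣR = ΔT/Q' = |122 − 6.44|/20.1 = 5.749 m·K/W
Known resistances:
  R'_aluminium = ln(0.212/0.183)/(2πk) = 0.1471/(2π·182) = 1.286×10^-4 m·K/W
  R'_aerogel blanket = ln(0.552/0.437)/(2πk) = 0.2336/(2π·0.0155) = 2.399 m·K/W
R_fibreglass batt = ΣR − ΣR_known = 5.749 − 2.399 = 3.350 m·K/W
ln(r₂/r₁)/(2πk) = 3.350 ⇒ k = 0.7233/(2π·3.350) = 0.0344 W/m·K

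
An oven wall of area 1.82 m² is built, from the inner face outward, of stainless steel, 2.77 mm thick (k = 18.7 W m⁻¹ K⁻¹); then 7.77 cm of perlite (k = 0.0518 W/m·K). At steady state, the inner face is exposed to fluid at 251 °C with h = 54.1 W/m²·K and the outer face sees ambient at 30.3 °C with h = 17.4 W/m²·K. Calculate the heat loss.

Q = 255 W

Treat each layer as a resistance in series:
  R_conv,in = 1/(hA) = 1/(54.1·1.82) = 0.01016 K/W
  R_stainless steel = L/(kA) = 0.00277/(18.7·1.82) = 8.139×10^-5 K/W
  R_perlite = L/(kA) = 0.0777/(0.0518·1.82) = 0.8242 K/W
  R_conv,out = 1/(hA) = 1/(17.4·1.82) = 0.03158 K/W
ΣR = 0.01016 + 8.139×10^-5 + 0.8242 + 0.03158 = 0.8660 K/W
Q = ΔT/ΣR = (251 °C − 30.3 °C)/0.8660 = 255 W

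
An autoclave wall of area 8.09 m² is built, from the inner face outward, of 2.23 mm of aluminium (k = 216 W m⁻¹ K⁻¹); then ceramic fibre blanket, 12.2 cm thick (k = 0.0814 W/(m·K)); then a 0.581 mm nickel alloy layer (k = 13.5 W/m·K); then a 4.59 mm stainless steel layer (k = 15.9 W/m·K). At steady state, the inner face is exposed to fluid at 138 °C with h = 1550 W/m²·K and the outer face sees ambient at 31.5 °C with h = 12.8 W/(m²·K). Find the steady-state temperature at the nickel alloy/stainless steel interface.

T = 36.8 °C

Treat each layer as a resistance in series:
  R_conv,in = 1/(hA) = 1/(1550·8.09) = 7.975×10^-5 K/W
  R_aluminium = L/(kA) = 0.00223/(216·8.09) = 1.276×10^-6 K/W
  R_ceramic fibre blanket = L/(kA) = 0.122/(0.0814·8.09) = 0.1853 K/W
  R_nickel alloy = L/(kA) = 5.81×10^-4/(13.5·8.09) = 5.320×10^-6 K/W
  R_stainless steel = L/(kA) = 0.00459/(15.9·8.09) = 3.568×10^-5 K/W
  R_conv,out = 1/(hA) = 1/(12.8·8.09) = 0.009657 K/W
ΣR = 7.975×10^-5 + 1.276×10^-6 + 0.1853 + 5.320×10^-6 + 3.568×10^-5 + 0.009657 = 0.1951 K/W
Q = ΔT/ΣR = (138 °C − 31.5 °C)/0.1951 = 545.9 W
From the inner boundary to the nickel alloy/stainless steel interface, ΣR_partial = 0.1854 K/W.
T_interface = T_in − Q·ΣR_partial = 138 °C − (545.9)(0.1854) = 36.8 °C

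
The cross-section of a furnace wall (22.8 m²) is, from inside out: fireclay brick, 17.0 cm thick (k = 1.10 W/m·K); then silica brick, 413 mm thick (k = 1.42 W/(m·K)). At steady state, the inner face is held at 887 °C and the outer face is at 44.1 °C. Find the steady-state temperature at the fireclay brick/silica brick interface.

T = 595 °C

Series thermal resistances, inner to outer:
  R_fireclay brick = L/(kA) = 0.170/(1.10·22.8) = 0.006778 K/W
  R_silica brick = L/(kA) = 0.413/(1.42·22.8) = 0.01276 K/W
ΣR = 0.006778 + 0.01276 = 0.01954 K/W
Q = ΔT/ΣR = (887 °C − 44.1 °C)/0.01954 = 43140 W
From the inner boundary to the fireclay brick/silica brick interface, ΣR_partial = 0.006778 K/W.
T_interface = T_in − Q·ΣR_partial = 887 °C − (43140)(0.006778) = 595 °C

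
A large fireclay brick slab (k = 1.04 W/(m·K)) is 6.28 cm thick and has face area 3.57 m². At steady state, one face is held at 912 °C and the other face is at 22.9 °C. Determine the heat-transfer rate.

Q = 52.6 kW

Q = kA·ΔT/L = 1.04 × 3.57 × |912 °C − 22.9 °C| / 0.0628 = 52600 W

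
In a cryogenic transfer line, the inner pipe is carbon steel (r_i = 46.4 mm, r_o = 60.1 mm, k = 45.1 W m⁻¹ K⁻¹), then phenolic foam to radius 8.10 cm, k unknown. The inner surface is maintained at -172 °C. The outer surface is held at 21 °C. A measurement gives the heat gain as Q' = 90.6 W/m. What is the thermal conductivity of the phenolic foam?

ΣR = ΔT/Q' = |-172 − 21|/90.6 = 2.130 m·K/W
Known resistances:
  R'_carbon steel = ln(0.0601/0.0464)/(2πk) = 0.2587/(2π·45.1) = 9.130×10^-4 m·K/W
R_phenolic foam = ΣR − ΣR_known = 2.130 − 9.130×10^-4 = 2.129 m·K/W
ln(r₂/r₁)/(2πk) = 2.129 ⇒ k = 0.2984/(2π·2.129) = 0.0223 W/m·K

k = 0.0223 W/m·K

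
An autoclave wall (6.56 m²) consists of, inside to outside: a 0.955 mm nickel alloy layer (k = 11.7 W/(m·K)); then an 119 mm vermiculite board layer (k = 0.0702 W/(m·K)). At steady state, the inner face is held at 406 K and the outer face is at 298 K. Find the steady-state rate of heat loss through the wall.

Treat each layer as a resistance in series:
  R_nickel alloy = L/(kA) = 9.55×10^-4/(11.7·6.56) = 1.244×10^-5 K/W
  R_vermiculite board = L/(kA) = 0.119/(0.0702·6.56) = 0.2584 K/W
ΣR = 1.244×10^-5 + 0.2584 = 0.2584 K/W
Q = ΔT/ΣR = (406 K − 298 K)/0.2584 = 418 W

Q = 418 W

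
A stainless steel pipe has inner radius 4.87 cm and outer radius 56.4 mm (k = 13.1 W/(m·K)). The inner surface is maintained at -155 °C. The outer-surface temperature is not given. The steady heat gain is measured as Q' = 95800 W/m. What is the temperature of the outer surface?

Series resistances:
  R'_stainless steel = ln(0.0564/0.0487)/(2πk) = 0.1468/(2π·13.1) = 0.001783 m·K/W
ΣR = 0.001783 m·K/W
ΔT = Q'·ΣR = 95800 × 0.001783 = 170.8 K
Heat flows inward, so T_out = T_in + ΔT = -155 + 170.8 = 15.8 °C

T_out = 15.8 °C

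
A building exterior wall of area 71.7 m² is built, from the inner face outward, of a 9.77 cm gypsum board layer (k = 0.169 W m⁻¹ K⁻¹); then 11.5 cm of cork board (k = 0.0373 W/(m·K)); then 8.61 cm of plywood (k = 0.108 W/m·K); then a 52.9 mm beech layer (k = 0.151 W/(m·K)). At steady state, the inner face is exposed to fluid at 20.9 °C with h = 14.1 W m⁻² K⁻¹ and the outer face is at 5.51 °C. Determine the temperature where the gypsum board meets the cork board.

Series thermal resistances, inner to outer:
  R_conv,in = 1/(hA) = 1/(14.1·71.7) = 9.891×10^-4 K/W
  R_gypsum board = L/(kA) = 0.0977/(0.169·71.7) = 0.008063 K/W
  R_cork board = L/(kA) = 0.115/(0.0373·71.7) = 0.04300 K/W
  R_plywood = L/(kA) = 0.0861/(0.108·71.7) = 0.01112 K/W
  R_beech = L/(kA) = 0.0529/(0.151·71.7) = 0.004886 K/W
ΣR = 9.891×10^-4 + 0.008063 + 0.04300 + 0.01112 + 0.004886 = 0.06806 K/W
Q = ΔT/ΣR = (20.9 °C − 5.51 °C)/0.06806 = 226.1 W
From the inner boundary to the gypsum board/cork board interface, ΣR_partial = 0.009052 K/W.
T_interface = T_in − Q·ΣR_partial = 20.9 °C − (226.1)(0.009052) = 18.9 °C

T = 18.9 °C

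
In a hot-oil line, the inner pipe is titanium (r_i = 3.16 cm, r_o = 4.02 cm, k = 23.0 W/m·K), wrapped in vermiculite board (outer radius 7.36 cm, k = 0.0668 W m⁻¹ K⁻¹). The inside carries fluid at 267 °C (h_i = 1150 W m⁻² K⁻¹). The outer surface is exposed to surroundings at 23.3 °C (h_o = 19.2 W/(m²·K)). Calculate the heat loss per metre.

Treat each layer as a resistance in series:
  R'_conv,in = 1/(2πr h) = 1/(2π·0.0316·1150) = 0.004380 m·K/W
  R'_titanium = ln(0.0402/0.0316)/(2πk) = 0.2407/(2π·23.0) = 0.001666 m·K/W
  R'_vermiculite board = ln(0.0736/0.0402)/(2πk) = 0.6048/(2π·0.0668) = 1.441 m·K/W
  R'_conv,out = 1/(2πr h) = 1/(2π·0.0736·19.2) = 0.1126 m·K/W
ΣR = 0.004380 + 0.001666 + 1.441 + 0.1126 = 1.560 m·K/W
Q' = ΔT/ΣR = (267 °C − 23.3 °C)/1.560 = 156 W/m

Q' = 156 W/m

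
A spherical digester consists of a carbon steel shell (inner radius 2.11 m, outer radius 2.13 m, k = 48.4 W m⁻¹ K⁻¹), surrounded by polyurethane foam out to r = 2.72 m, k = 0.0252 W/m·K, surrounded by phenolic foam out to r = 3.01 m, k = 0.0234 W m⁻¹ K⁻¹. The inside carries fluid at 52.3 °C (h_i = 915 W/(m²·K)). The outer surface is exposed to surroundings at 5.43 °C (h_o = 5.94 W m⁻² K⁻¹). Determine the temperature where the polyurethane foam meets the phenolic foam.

Treat each layer as a resistance in series:
  R_conv,in = 1/(4πr²h) = 1/(4π·2.11²·915) = 1.953×10^-5 K/W
  R_carbon steel = (1/2.11 − 1/2.13)/(4πk) = 0.004450/(4π·48.4) = 7.317×10^-6 K/W
  R_polyurethane foam = (1/2.13 − 1/2.72)/(4πk) = 0.1018/(4π·0.0252) = 0.3216 K/W
  R_phenolic foam = (1/2.72 − 1/3.01)/(4πk) = 0.03542/(4π·0.0234) = 0.1205 K/W
  R_conv,out = 1/(4πr²h) = 1/(4π·3.01²·5.94) = 0.001479 K/W
ΣR = 1.953×10^-5 + 7.317×10^-6 + 0.3216 + 0.1205 + 0.001479 = 0.4436 K/W
Q = ΔT/ΣR = (52.3 °C − 5.43 °C)/0.4436 = 105.7 W
From the inner boundary to the polyurethane foam/phenolic foam interface, ΣR_partial = 0.3216 K/W.
T_interface = T_in − Q·ΣR_partial = 52.3 °C − (105.7)(0.3216) = 18.3 °C

T = 18.3 °C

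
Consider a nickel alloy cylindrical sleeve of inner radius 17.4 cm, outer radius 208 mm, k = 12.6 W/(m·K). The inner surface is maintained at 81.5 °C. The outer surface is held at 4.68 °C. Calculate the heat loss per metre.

Q' = 2πk·ΔT/ln(r₂/r₁) = 2π × 12.6 × 76.82 / ln(0.208/0.174) = 34100 W/m

Q' = 34.1 kW/m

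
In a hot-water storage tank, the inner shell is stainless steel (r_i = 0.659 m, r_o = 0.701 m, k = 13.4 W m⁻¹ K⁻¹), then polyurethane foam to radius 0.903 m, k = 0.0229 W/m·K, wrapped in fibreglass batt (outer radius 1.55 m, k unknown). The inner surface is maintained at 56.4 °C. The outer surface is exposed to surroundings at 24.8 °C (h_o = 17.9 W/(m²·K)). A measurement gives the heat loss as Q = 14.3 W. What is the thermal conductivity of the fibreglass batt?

k = 0.0335 W/m·K

ΣR = ΔT/Q = |56.4 − 24.8|/14.3 = 2.210 K/W
Known resistances:
  R_stainless steel = (1/0.659 − 1/0.701)/(4πk) = 0.09092/(4π·13.4) = 5.399×10^-4 K/W
  R_polyurethane foam = (1/0.701 − 1/0.903)/(4πk) = 0.3191/(4π·0.0229) = 1.109 K/W
  R_conv,out = 1/(4πr²h) = 1/(4π·1.55²·17.9) = 0.001850 K/W
R_fibreglass batt = ΣR − ΣR_known = 2.210 − 1.111 = 1.099 K/W
(1/r₁−1/r₂)/(4πk) = 1.099 ⇒ k = 0.4623/(4π·1.099) = 0.0335 W/m·K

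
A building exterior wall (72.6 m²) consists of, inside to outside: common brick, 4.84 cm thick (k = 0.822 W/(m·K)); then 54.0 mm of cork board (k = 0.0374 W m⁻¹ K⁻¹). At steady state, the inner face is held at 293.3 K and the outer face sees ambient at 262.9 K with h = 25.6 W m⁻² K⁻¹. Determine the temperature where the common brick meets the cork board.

Treat each layer as a resistance in series:
  R_common brick = L/(kA) = 0.0484/(0.822·72.6) = 8.110×10^-4 K/W
  R_cork board = L/(kA) = 0.0540/(0.0374·72.6) = 0.01989 K/W
  R_conv,out = 1/(hA) = 1/(25.6·72.6) = 5.381×10^-4 K/W
ΣR = 8.110×10^-4 + 0.01989 + 5.381×10^-4 = 0.02124 K/W
Q = ΔT/ΣR = (293.3 K − 262.9 K)/0.02124 = 1431 W
From the inner boundary to the common brick/cork board interface, ΣR_partial = 8.110×10^-4 K/W.
T_interface = T_in − Q·ΣR_partial = 293.3 K − (1431)(8.110×10^-4) = 292.1 K

T = 292.1 K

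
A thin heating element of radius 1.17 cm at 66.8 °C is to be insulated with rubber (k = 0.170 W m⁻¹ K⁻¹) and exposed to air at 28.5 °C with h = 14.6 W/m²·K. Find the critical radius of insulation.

For a cylinder, r_cr = k_ins/h = 0.170/14.6 = 0.0116 m = 1.16 cm

r_cr = 1.16 cm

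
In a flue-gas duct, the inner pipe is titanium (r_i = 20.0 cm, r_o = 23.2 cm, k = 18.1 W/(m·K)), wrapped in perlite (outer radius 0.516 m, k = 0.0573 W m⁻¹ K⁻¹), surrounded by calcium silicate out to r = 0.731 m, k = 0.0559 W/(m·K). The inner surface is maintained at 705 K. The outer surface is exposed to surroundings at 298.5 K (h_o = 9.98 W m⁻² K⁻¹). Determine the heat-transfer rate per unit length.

Series thermal resistances, inner to outer:
  R'_titanium = ln(0.232/0.200)/(2πk) = 0.1484/(2π·18.1) = 0.001305 m·K/W
  R'_perlite = ln(0.516/0.232)/(2πk) = 0.7994/(2π·0.0573) = 2.220 m·K/W
  R'_calcium silicate = ln(0.731/0.516)/(2πk) = 0.3483/(2π·0.0559) = 0.9917 m·K/W
  R'_conv,out = 1/(2πr h) = 1/(2π·0.731·9.98) = 0.02182 m·K/W
ΣR = 0.001305 + 2.220 + 0.9917 + 0.02182 = 3.235 m·K/W
Q' = ΔT/ΣR = (705 K − 298.5 K)/3.235 = 126 W/m

Q' = 126 W/m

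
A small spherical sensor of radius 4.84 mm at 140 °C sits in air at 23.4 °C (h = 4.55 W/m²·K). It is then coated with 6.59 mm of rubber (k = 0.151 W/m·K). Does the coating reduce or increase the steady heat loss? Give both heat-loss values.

Critical radius for a sphere: r_cr = 2k/h = 0.0664 m = 6.64 cm.
Outer radius after coating: r₂ = 0.00484 + 0.00659 = 0.01143 m.
Since r₁ < r_cr and r₂ ≤ r_cr, the coating moves toward the maximum at r_cr — heat loss rises.
Bare: R = 1/(4πr₁²h) = 746.6 K/W; Q = 116.6/746.6 = 0.156 W.
Coated: R = R_cond + R_conv = 196.6 K/W; Q = 116.6/196.6 = 0.593 W.

increases: 0.156 → 0.593 W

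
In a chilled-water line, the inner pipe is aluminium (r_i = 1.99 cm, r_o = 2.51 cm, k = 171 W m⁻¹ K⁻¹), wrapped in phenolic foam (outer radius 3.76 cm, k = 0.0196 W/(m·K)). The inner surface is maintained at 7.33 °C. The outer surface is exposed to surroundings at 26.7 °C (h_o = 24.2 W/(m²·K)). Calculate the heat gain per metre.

Series thermal resistances, inner to outer:
  R'_aluminium = ln(0.0251/0.0199)/(2πk) = 0.2321/(2π·171) = 2.161×10^-4 m·K/W
  R'_phenolic foam = ln(0.0376/0.0251)/(2πk) = 0.4041/(2π·0.0196) = 3.282 m·K/W
  R'_conv,out = 1/(2πr h) = 1/(2π·0.0376·24.2) = 0.1749 m·K/W
ΣR = 2.161×10^-4 + 3.282 + 0.1749 = 3.457 m·K/W
Q' = ΔT/ΣR = (7.33 °C − 26.7 °C)/3.457 = -5.60 W/m
(Negative Q' ⇒ heat flows inward; heat gain = 5.60 W/m.)

Q' = 5.60 W/m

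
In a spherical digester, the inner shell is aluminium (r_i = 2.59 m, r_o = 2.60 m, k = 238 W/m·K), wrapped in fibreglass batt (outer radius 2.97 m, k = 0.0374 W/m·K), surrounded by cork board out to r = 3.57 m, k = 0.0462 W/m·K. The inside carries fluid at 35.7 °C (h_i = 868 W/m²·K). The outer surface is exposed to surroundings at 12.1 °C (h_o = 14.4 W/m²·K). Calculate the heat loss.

Series thermal resistances, inner to outer:
  R_conv,in = 1/(4πr²h) = 1/(4π·2.59²·868) = 1.367×10^-5 K/W
  R_aluminium = (1/2.59 − 1/2.60)/(4πk) = 0.001485/(4π·238) = 4.965×10^-7 K/W
  R_fibreglass batt = (1/2.60 − 1/2.97)/(4πk) = 0.04792/(4π·0.0374) = 0.1020 K/W
  R_cork board = (1/2.97 − 1/3.57)/(4πk) = 0.05659/(4π·0.0462) = 0.09747 K/W
  R_conv,out = 1/(4πr²h) = 1/(4π·3.57²·14.4) = 4.336×10^-4 K/W
ΣR = 1.367×10^-5 + 4.965×10^-7 + 0.1020 + 0.09747 + 4.336×10^-4 = 0.1999 K/W
Q = ΔT/ΣR = (35.7 °C − 12.1 °C)/0.1999 = 118 W

Q = 118 W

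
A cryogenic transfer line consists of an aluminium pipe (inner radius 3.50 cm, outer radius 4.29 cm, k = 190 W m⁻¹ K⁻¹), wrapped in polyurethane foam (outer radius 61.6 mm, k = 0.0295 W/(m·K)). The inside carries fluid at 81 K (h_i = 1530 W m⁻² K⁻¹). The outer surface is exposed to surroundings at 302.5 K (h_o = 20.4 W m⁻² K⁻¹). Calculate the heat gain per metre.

Resistance network (inner→outer):
  R'_conv,in = 1/(2πr h) = 1/(2π·0.0350·1530) = 0.002972 m·K/W
  R'_aluminium = ln(0.0429/0.0350)/(2πk) = 0.2035/(2π·190) = 1.705×10^-4 m·K/W
  R'_polyurethane foam = ln(0.0616/0.0429)/(2πk) = 0.3618/(2π·0.0295) = 1.952 m·K/W
  R'_conv,out = 1/(2πr h) = 1/(2π·0.0616·20.4) = 0.1267 m·K/W
ΣR = 0.002972 + 1.705×10^-4 + 1.952 + 0.1267 = 2.082 m·K/W
Q' = ΔT/ΣR = (81 K − 302.5 K)/2.082 = -106 W/m
(Negative Q' ⇒ heat flows inward; heat gain = 106 W/m.)

Q' = 106 W/m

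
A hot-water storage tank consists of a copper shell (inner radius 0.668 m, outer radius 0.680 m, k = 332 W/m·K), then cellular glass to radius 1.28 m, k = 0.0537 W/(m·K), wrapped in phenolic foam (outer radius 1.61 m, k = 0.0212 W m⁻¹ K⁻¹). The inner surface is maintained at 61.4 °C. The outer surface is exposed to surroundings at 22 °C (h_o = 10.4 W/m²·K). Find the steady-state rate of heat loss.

Series thermal resistances, inner to outer:
  R_copper = (1/0.668 − 1/0.680)/(4πk) = 0.02642/(4π·332) = 6.332×10^-6 K/W
  R_cellular glass = (1/0.680 − 1/1.28)/(4πk) = 0.6893/(4π·0.0537) = 1.022 K/W
  R_phenolic foam = (1/1.28 − 1/1.61)/(4πk) = 0.1601/(4π·0.0212) = 0.6011 K/W
  R_conv,out = 1/(4πr²h) = 1/(4π·1.61²·10.4) = 0.002952 K/W
ΣR = 6.332×10^-6 + 1.022 + 0.6011 + 0.002952 = 1.626 K/W
Q = ΔT/ΣR = (61.4 °C − 22 °C)/1.626 = 24.2 W

Q = 24.2 W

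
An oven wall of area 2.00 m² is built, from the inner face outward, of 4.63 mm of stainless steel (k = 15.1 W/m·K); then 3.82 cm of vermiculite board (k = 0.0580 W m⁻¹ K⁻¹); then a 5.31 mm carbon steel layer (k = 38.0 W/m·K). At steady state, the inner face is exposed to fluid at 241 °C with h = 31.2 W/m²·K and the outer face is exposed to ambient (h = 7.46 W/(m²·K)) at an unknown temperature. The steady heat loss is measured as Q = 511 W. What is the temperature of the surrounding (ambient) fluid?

T_out = 30.2 °C

Sum the resistances:
  R_conv,in = 1/(hA) = 1/(31.2·2.00) = 0.01603 K/W
  R_stainless steel = L/(kA) = 0.00463/(15.1·2.00) = 1.533×10^-4 K/W
  R_vermiculite board = L/(kA) = 0.0382/(0.0580·2.00) = 0.3293 K/W
  R_carbon steel = L/(kA) = 0.00531/(38.0·2.00) = 6.987×10^-5 K/W
  R_conv,out = 1/(hA) = 1/(7.46·2.00) = 0.06702 K/W
ΣR = 0.4126 K/W
ΔT = Q·ΣR = 511 × 0.4126 = 210.8 K
Heat flows outward, so T_out = T_in − ΔT = 241 − 210.8 = 30.2 °C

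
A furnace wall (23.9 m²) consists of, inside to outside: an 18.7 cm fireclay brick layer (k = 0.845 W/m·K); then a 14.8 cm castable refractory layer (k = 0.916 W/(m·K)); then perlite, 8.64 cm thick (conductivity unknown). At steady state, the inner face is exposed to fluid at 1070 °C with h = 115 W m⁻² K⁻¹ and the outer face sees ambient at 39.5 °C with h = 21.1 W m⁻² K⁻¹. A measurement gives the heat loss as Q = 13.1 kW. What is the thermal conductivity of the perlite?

k = 0.0600 W/m·K

ΣR = ΔT/Q = |1070 − 39.5|/13100 = 0.07866 K/W
Known resistances:
  R_conv,in = 1/(hA) = 1/(115·23.9) = 3.638×10^-4 K/W
  R_fireclay brick = L/(kA) = 0.187/(0.845·23.9) = 0.009259 K/W
  R_castable refractory = L/(kA) = 0.148/(0.916·23.9) = 0.006760 K/W
  R_conv,out = 1/(hA) = 1/(21.1·23.9) = 0.001983 K/W
R_perlite = ΣR − ΣR_known = 0.07866 − 0.01837 = 0.06029 K/W
L/(kA) = 0.06029 ⇒ k = 0.0864/(0.06029·23.9) = 0.0600 W/m·K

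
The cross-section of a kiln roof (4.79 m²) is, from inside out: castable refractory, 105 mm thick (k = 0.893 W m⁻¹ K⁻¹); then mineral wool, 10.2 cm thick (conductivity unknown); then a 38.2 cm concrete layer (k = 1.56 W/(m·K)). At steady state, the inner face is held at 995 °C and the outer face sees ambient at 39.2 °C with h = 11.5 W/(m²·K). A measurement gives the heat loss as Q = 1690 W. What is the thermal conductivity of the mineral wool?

k = 0.0451 W/m·K

ΣR = ΔT/Q = |995 − 39.2|/1690 = 0.5656 K/W
Known resistances:
  R_castable refractory = L/(kA) = 0.105/(0.893·4.79) = 0.02455 K/W
  R_concrete = L/(kA) = 0.382/(1.56·4.79) = 0.05112 K/W
  R_conv,out = 1/(hA) = 1/(11.5·4.79) = 0.01815 K/W
R_mineral wool = ΣR − ΣR_known = 0.5656 − 0.09382 = 0.4718 K/W
L/(kA) = 0.4718 ⇒ k = 0.102/(0.4718·4.79) = 0.0451 W/m·K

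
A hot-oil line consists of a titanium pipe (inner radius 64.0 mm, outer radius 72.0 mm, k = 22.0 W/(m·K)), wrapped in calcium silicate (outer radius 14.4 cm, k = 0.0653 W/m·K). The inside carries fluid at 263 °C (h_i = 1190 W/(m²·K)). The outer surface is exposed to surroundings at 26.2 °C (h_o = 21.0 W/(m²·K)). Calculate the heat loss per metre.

Treat each layer as a resistance in series:
  R'_conv,in = 1/(2πr h) = 1/(2π·0.0640·1190) = 0.002090 m·K/W
  R'_titanium = ln(0.0720/0.0640)/(2πk) = 0.1178/(2π·22.0) = 8.521×10^-4 m·K/W
  R'_calcium silicate = ln(0.144/0.0720)/(2πk) = 0.6931/(2π·0.0653) = 1.689 m·K/W
  R'_conv,out = 1/(2πr h) = 1/(2π·0.144·21.0) = 0.05263 m·K/W
ΣR = 0.002090 + 8.521×10^-4 + 1.689 + 0.05263 = 1.745 m·K/W
Q' = ΔT/ΣR = (263 °C − 26.2 °C)/1.745 = 136 W/m

Q' = 136 W/m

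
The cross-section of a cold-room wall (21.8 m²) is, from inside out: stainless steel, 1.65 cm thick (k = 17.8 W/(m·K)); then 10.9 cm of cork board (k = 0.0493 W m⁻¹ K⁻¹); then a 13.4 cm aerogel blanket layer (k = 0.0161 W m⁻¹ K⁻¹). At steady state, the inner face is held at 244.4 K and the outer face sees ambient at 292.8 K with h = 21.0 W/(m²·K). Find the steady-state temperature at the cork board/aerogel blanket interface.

Treat each layer as a resistance in series:
  R_stainless steel = L/(kA) = 0.0165/(17.8·21.8) = 4.252×10^-5 K/W
  R_cork board = L/(kA) = 0.109/(0.0493·21.8) = 0.1014 K/W
  R_aerogel blanket = L/(kA) = 0.134/(0.0161·21.8) = 0.3818 K/W
  R_conv,out = 1/(hA) = 1/(21.0·21.8) = 0.002184 K/W
ΣR = 4.252×10^-5 + 0.1014 + 0.3818 + 0.002184 = 0.4854 K/W
Q = ΔT/ΣR = (244.4 K − 292.8 K)/0.4854 = -99.71 W
From the inner boundary to the cork board/aerogel blanket interface, ΣR_partial = 0.1014 K/W.
T_interface = T_in − Q·ΣR_partial = 244.4 K − (-99.71)(0.1014) = 254.5 K

T = 254.5 K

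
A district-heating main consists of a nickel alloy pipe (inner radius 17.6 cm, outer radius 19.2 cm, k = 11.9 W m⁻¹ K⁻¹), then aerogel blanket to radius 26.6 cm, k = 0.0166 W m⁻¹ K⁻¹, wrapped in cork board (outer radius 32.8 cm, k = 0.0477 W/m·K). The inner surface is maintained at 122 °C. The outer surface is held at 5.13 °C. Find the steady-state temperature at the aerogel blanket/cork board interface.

T = 26.5 °C

Series thermal resistances, inner to outer:
  R'_nickel alloy = ln(0.192/0.176)/(2πk) = 0.08701/(2π·11.9) = 0.001164 m·K/W
  R'_aerogel blanket = ln(0.266/0.192)/(2πk) = 0.3260/(2π·0.0166) = 3.126 m·K/W
  R'_cork board = ln(0.328/0.266)/(2πk) = 0.2095/(2π·0.0477) = 0.6991 m·K/W
ΣR = 0.001164 + 3.126 + 0.6991 = 3.826 m·K/W
Q' = ΔT/ΣR = (122 °C − 5.13 °C)/3.826 = 30.55 W/m
From the inner boundary to the aerogel blanket/cork board interface, ΣR_partial = 3.127 m·K/W.
T_interface = T_in − Q'·ΣR_partial = 122 °C − (30.55)(3.127) = 26.5 °C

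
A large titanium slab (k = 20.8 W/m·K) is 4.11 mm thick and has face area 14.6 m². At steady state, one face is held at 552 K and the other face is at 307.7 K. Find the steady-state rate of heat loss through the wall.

Q = kA·ΔT/L = 20.8 × 14.6 × |552 K − 307.7 K| / 0.00411 = 1.81×10^7 W

Q = 1.81×10^7 W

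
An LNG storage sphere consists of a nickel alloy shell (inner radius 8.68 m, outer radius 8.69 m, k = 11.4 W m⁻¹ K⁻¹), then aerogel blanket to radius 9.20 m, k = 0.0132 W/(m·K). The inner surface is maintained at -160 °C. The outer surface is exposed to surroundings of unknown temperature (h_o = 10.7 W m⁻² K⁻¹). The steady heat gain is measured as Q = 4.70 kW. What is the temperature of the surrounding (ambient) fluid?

T_out = 21.2 °C

Series resistances:
  R_nickel alloy = (1/8.68 − 1/8.69)/(4πk) = 1.326×10^-4/(4π·11.4) = 9.254×10^-7 K/W
  R_aerogel blanket = (1/8.69 − 1/9.20)/(4πk) = 0.006379/(4π·0.0132) = 0.03846 K/W
  R_conv,out = 1/(4πr²h) = 1/(4π·9.20²·10.7) = 8.787×10^-5 K/W
ΣR = 0.03855 K/W
ΔT = Q·ΣR = 4700 × 0.03855 = 181.2 K
Heat flows inward, so T_out = T_in + ΔT = -160 + 181.2 = 21.2 °C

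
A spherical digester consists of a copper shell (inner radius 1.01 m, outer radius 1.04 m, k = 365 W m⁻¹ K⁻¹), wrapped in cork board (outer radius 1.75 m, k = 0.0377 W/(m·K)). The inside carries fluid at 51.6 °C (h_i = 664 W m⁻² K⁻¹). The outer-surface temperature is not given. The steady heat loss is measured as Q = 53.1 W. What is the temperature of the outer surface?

T_out = 7.87 °C

Series resistances:
  R_conv,in = 1/(4πr²h) = 1/(4π·1.01²·664) = 1.175×10^-4 K/W
  R_copper = (1/1.01 − 1/1.04)/(4πk) = 0.02856/(4π·365) = 6.227×10^-6 K/W
  R_cork board = (1/1.04 − 1/1.75)/(4πk) = 0.3901/(4π·0.0377) = 0.8234 K/W
ΣR = 0.8236 K/W
ΔT = Q·ΣR = 53.1 × 0.8236 = 43.73 K
Heat flows outward, so T_out = T_in − ΔT = 51.6 − 43.73 = 7.87 °C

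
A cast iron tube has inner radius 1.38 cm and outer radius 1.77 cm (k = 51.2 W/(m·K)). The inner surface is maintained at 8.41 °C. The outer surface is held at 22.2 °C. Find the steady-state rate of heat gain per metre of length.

Q' = 17.8 kW/m

Q' = 2πk·ΔT/ln(r₂/r₁) = 2π × 51.2 × 13.79 / ln(0.0177/0.0138) = 17800 W/m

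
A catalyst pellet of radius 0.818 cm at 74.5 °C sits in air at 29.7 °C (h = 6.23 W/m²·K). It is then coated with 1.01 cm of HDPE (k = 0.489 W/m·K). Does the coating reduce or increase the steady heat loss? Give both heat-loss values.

increases: 0.235 → 0.910 W

Critical radius for a sphere: r_cr = 2k/h = 0.157 m = 15.7 cm.
Outer radius after coating: r₂ = 0.00818 + 0.0101 = 0.01828 m.
Since r₁ < r_cr and r₂ ≤ r_cr, the coating moves toward the maximum at r_cr — heat loss rises.
Bare: R = 1/(4πr₁²h) = 190.9 K/W; Q = 44.8/190.9 = 0.235 W.
Coated: R = R_cond + R_conv = 49.22 K/W; Q = 44.8/49.22 = 0.910 W.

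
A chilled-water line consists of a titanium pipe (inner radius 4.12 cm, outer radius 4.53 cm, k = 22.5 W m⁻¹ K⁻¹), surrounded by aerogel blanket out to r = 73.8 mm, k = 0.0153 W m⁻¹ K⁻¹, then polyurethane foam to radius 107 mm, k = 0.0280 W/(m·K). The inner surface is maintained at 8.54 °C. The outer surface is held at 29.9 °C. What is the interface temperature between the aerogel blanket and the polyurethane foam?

T = 23.6 °C

Treat each layer as a resistance in series:
  R'_titanium = ln(0.0453/0.0412)/(2πk) = 0.09487/(2π·22.5) = 6.711×10^-4 m·K/W
  R'_aerogel blanket = ln(0.0738/0.0453)/(2πk) = 0.4881/(2π·0.0153) = 5.077 m·K/W
  R'_polyurethane foam = ln(0.107/0.0738)/(2πk) = 0.3715/(2π·0.0280) = 2.111 m·K/W
ΣR = 6.711×10^-4 + 5.077 + 2.111 = 7.189 m·K/W
Q' = ΔT/ΣR = (8.54 °C − 29.9 °C)/7.189 = -2.971 W/m
From the inner boundary to the aerogel blanket/polyurethane foam interface, ΣR_partial = 5.078 m·K/W.
T_interface = T_in − Q'·ΣR_partial = 8.54 °C − (-2.971)(5.078) = 23.6 °C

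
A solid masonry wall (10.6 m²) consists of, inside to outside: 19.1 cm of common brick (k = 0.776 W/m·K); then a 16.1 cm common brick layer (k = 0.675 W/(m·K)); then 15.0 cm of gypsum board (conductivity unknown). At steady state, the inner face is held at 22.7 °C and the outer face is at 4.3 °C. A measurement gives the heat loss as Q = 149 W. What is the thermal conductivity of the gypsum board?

k = 0.182 W/m·K

ΣR = ΔT/Q = |22.7 − 4.3|/149 = 0.1235 K/W
Known resistances:
  R_common brick = L/(kA) = 0.191/(0.776·10.6) = 0.02322 K/W
  R_common brick = L/(kA) = 0.161/(0.675·10.6) = 0.02250 K/W
R_gypsum board = ΣR − ΣR_known = 0.1235 − 0.04572 = 0.07778 K/W
L/(kA) = 0.07778 ⇒ k = 0.150/(0.07778·10.6) = 0.182 W/m·K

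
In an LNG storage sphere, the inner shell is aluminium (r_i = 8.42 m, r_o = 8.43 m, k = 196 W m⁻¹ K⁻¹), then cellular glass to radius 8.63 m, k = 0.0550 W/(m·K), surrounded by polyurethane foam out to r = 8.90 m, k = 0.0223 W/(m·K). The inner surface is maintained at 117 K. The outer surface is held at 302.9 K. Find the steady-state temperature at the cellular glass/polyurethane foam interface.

T = 162 K

Series thermal resistances, inner to outer:
  R_aluminium = (1/8.42 − 1/8.43)/(4πk) = 1.409×10^-4/(4π·196) = 5.720×10^-8 K/W
  R_cellular glass = (1/8.43 − 1/8.63)/(4πk) = 0.002749/(4π·0.0550) = 0.003978 K/W
  R_polyurethane foam = (1/8.63 − 1/8.90)/(4πk) = 0.003515/(4π·0.0223) = 0.01254 K/W
ΣR = 5.720×10^-8 + 0.003978 + 0.01254 = 0.01652 K/W
Q = ΔT/ΣR = (117 K − 302.9 K)/0.01652 = -11250 W
From the inner boundary to the cellular glass/polyurethane foam interface, ΣR_partial = 0.003978 K/W.
T_interface = T_in − Q·ΣR_partial = 117 K − (-11250)(0.003978) = 162 K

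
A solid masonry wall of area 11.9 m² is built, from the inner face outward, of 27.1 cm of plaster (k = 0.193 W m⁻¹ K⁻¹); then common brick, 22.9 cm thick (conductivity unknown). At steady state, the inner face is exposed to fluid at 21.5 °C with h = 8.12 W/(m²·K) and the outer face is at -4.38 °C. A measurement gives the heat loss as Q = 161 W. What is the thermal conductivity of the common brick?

ΣR = ΔT/Q = |21.5 − -4.38|/161 = 0.1607 K/W
Known resistances:
  R_conv,in = 1/(hA) = 1/(8.12·11.9) = 0.01035 K/W
  R_plaster = L/(kA) = 0.271/(0.193·11.9) = 0.1180 K/W
R_common brick = ΣR − ΣR_known = 0.1607 − 0.1283 = 0.03240 K/W
L/(kA) = 0.03240 ⇒ k = 0.229/(0.03240·11.9) = 0.594 W/m·K

k = 0.594 W/m·K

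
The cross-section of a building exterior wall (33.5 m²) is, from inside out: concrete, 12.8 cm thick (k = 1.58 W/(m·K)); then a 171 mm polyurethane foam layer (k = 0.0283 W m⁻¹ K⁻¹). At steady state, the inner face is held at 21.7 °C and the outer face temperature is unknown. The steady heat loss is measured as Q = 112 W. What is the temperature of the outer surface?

Sum the resistances:
  R_concrete = L/(kA) = 0.128/(1.58·33.5) = 0.002418 K/W
  R_polyurethane foam = L/(kA) = 0.171/(0.0283·33.5) = 0.1804 K/W
ΣR = 0.1828 K/W
ΔT = Q·ΣR = 112 × 0.1828 = 20.47 K
Heat flows outward, so T_out = T_in − ΔT = 21.7 − 20.47 = 1.23 °C

T_out = 1.23 °C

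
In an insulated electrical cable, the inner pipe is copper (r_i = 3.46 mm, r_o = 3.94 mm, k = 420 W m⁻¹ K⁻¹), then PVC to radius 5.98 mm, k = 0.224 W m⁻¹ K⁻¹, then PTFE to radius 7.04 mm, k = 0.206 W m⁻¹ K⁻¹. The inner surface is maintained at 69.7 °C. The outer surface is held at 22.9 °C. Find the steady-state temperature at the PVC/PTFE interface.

Resistance network (inner→outer):
  R'_copper = ln(0.00394/0.00346)/(2πk) = 0.1299/(2π·420) = 4.923×10^-5 m·K/W
  R'_PVC = ln(0.00598/0.00394)/(2πk) = 0.4172/(2π·0.224) = 0.2965 m·K/W
  R'_PTFE = ln(0.00704/0.00598)/(2πk) = 0.1632/(2π·0.206) = 0.1261 m·K/W
ΣR = 4.923×10^-5 + 0.2965 + 0.1261 = 0.4226 m·K/W
Q' = ΔT/ΣR = (69.7 °C − 22.9 °C)/0.4226 = 110.7 W/m
From the inner boundary to the PVC/PTFE interface, ΣR_partial = 0.2965 m·K/W.
T_interface = T_in − Q'·ΣR_partial = 69.7 °C − (110.7)(0.2965) = 36.9 °C

T = 36.9 °C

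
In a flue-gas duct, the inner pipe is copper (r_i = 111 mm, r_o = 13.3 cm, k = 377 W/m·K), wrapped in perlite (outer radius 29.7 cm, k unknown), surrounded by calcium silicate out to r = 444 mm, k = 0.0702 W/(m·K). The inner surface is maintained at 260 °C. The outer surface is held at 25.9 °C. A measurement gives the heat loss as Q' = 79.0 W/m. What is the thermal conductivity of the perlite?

ΣR = ΔT/Q' = |260 − 25.9|/79.0 = 2.963 m·K/W
Known resistances:
  R'_copper = ln(0.133/0.111)/(2πk) = 0.1808/(2π·377) = 7.633×10^-5 m·K/W
  R'_calcium silicate = ln(0.444/0.297)/(2πk) = 0.4021/(2π·0.0702) = 0.9116 m·K/W
R_perlite = ΣR − ΣR_known = 2.963 − 0.9117 = 2.051 m·K/W
ln(r₂/r₁)/(2πk) = 2.051 ⇒ k = 0.8034/(2π·2.051) = 0.0623 W/m·K

k = 0.0623 W/m·K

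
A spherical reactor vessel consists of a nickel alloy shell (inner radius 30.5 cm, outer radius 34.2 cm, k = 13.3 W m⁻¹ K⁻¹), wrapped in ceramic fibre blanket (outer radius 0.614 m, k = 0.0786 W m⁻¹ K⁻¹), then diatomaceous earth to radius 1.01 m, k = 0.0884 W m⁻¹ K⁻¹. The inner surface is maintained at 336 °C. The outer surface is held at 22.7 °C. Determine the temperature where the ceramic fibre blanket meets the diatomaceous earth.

Series thermal resistances, inner to outer:
  R_nickel alloy = (1/0.305 − 1/0.342)/(4πk) = 0.3547/(4π·13.3) = 0.002122 K/W
  R_ceramic fibre blanket = (1/0.342 − 1/0.614)/(4πk) = 1.295/(4π·0.0786) = 1.311 K/W
  R_diatomaceous earth = (1/0.614 − 1/1.01)/(4πk) = 0.6386/(4π·0.0884) = 0.5748 K/W
ΣR = 0.002122 + 1.311 + 0.5748 = 1.888 K/W
Q = ΔT/ΣR = (336 °C − 22.7 °C)/1.888 = 165.9 W
From the inner boundary to the ceramic fibre blanket/diatomaceous earth interface, ΣR_partial = 1.313 K/W.
T_interface = T_in − Q·ΣR_partial = 336 °C − (165.9)(1.313) = 118 °C

T = 118 °C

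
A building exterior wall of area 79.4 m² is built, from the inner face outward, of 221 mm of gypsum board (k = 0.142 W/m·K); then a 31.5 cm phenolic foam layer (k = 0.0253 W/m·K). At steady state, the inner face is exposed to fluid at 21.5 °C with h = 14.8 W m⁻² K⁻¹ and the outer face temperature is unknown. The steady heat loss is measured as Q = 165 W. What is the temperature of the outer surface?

Series resistances:
  R_conv,in = 1/(hA) = 1/(14.8·79.4) = 8.510×10^-4 K/W
  R_gypsum board = L/(kA) = 0.221/(0.142·79.4) = 0.01960 K/W
  R_phenolic foam = L/(kA) = 0.315/(0.0253·79.4) = 0.1568 K/W
ΣR = 0.1773 K/W
ΔT = Q·ΣR = 165 × 0.1773 = 29.25 K
Heat flows outward, so T_out = T_in − ΔT = 21.5 − 29.25 = -7.75 °C

T_out = -7.75 °C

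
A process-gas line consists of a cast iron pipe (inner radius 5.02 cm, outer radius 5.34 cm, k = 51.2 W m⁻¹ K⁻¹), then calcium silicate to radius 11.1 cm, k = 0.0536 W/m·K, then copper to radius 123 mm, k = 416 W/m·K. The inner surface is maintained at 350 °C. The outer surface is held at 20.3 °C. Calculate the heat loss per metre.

Series thermal resistances, inner to outer:
  R'_cast iron = ln(0.0534/0.0502)/(2πk) = 0.06180/(2π·51.2) = 1.921×10^-4 m·K/W
  R'_calcium silicate = ln(0.111/0.0534)/(2πk) = 0.7317/(2π·0.0536) = 2.173 m·K/W
  R'_copper = ln(0.123/0.111)/(2πk) = 0.1027/(2π·416) = 3.927×10^-5 m·K/W
ΣR = 1.921×10^-4 + 2.173 + 3.927×10^-5 = 2.173 m·K/W
Q' = ΔT/ΣR = (350 °C − 20.3 °C)/2.173 = 152 W/m

Q' = 152 W/m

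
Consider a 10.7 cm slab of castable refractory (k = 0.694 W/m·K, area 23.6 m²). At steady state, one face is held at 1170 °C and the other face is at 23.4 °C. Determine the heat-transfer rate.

Q = 176 kW

Q = kA·ΔT/L = 0.694 × 23.6 × |1170 °C − 23.4 °C| / 0.107 = 1.76×10^5 W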